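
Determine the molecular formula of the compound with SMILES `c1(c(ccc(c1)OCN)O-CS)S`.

Heavy atoms from the SMILES: 8 C, 1 N, 2 O, 2 S.
Implicit hydrogens by atom environment:
  3 × C (aromatic): 1 H each → 3
  3 × C (aromatic): no H
  2 × C: 2 H each → 4
  2 × O: no H
  2 × S: 1 H each → 2
  1 × N: 2 H
  Total hydrogens = 11.
Molecular formula: C8H11NO2S2

C8H11NO2S2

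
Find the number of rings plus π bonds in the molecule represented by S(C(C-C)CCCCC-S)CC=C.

Molecular formula from the SMILES: C11H22S2.
DoU = (2C + 2 + N − H − X)/2 = (2·11 + 2 + 0 − 22 − 0)/2 = 2/2 = 1.
(Structurally: 0 ring(s) + 1 π bond(s) = 1.)

1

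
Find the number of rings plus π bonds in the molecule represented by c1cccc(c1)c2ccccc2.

8

Molecular formula from the SMILES: C12H10.
DoU = (2C + 2 + N − H − X)/2 = (2·12 + 2 + 0 − 10 − 0)/2 = 16/2 = 8.
(Structurally: 2 ring(s) + 6 π bond(s) = 8.)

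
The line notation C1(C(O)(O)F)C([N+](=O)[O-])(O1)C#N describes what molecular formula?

Heavy atoms from the SMILES: 4 C, 1 F, 2 N, 5 O.
Implicit hydrogens by atom environment:
  3 × C: no H
  2 × O: 1 H each → 2
  2 × O: no H
  1 × C: 1 H
  1 × F: no H
  1 × N: no H
  1 × N (charge +1): no H
  1 × O (charge -1): no H
  Total hydrogens = 3.
Molecular formula: C4H3FN2O5

C4H3FN2O5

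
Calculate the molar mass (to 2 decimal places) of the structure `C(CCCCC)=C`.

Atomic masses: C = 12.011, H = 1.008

98.19

Molecular formula: C7H14.
M = 7×12.011 + 14×1.008 = 98.19 g/mol.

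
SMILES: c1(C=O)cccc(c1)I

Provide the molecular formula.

Heavy atoms from the SMILES: 7 C, 1 I, 1 O.
Implicit hydrogens by atom environment:
  4 × C (aromatic): 1 H each → 4
  2 × C (aromatic): no H
  1 × C: 1 H
  1 × I: no H
  1 × O: no H
  Total hydrogens = 5.
Molecular formula: C7H5IO

C7H5IO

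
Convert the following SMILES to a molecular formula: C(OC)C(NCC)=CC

Heavy atoms from the SMILES: 7 C, 1 N, 1 O.
Implicit hydrogens by atom environment:
  3 × C: 3 H each → 9
  2 × C: 2 H each → 4
  1 × C: 1 H
  1 × C: no H
  1 × N: 1 H
  1 × O: no H
  Total hydrogens = 15.
Molecular formula: C7H15NO

C7H15NO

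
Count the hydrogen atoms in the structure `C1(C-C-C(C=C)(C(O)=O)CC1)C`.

Hydrogens are implicit in SMILES; fill each atom to its normal valence:
  5 × C: 2 H each → 10
  2 × C: 1 H each → 2
  2 × C: no H
  1 × C: 3 H
  1 × O: 1 H
  1 × O: no H
  Total hydrogens = 16.

16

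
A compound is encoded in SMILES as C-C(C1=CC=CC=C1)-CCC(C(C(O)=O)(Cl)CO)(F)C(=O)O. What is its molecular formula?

Heavy atoms from the SMILES: 15 C, 1 Cl, 1 F, 5 O.
Implicit hydrogens by atom environment:
  5 × C (aromatic): 1 H each → 5
  4 × C: no H
  3 × C: 2 H each → 6
  3 × O: 1 H each → 3
  2 × O: no H
  1 × C: 3 H
  1 × C: 1 H
  1 × C (aromatic): no H
  1 × Cl: no H
  1 × F: no H
  Total hydrogens = 18.
Molecular formula: C15H18ClFO5

C15H18ClFO5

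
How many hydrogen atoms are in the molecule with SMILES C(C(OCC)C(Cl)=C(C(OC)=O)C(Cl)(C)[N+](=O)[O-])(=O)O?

13

Hydrogens are implicit in SMILES; fill each atom to its normal valence:
  5 × C: no H
  5 × O: no H
  3 × C: 3 H each → 9
  2 × Cl: no H
  1 × C: 2 H
  1 × C: 1 H
  1 × N (charge +1): no H
  1 × O: 1 H
  1 × O (charge -1): no H
  Total hydrogens = 13.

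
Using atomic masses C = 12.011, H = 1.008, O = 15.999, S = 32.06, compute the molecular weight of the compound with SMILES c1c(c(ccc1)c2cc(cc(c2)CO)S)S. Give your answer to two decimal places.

248.36

Molecular formula: C13H12OS2.
M = 13×12.011 + 12×1.008 + 1×15.999 + 2×32.06 = 248.36 g/mol.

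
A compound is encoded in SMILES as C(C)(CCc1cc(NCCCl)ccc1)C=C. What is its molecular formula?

C14H20ClN

Heavy atoms from the SMILES: 14 C, 1 Cl, 1 N.
Implicit hydrogens by atom environment:
  5 × C: 2 H each → 10
  4 × C (aromatic): 1 H each → 4
  2 × C: 1 H each → 2
  2 × C (aromatic): no H
  1 × C: 3 H
  1 × Cl: no H
  1 × N: 1 H
  Total hydrogens = 20.
Molecular formula: C14H20ClN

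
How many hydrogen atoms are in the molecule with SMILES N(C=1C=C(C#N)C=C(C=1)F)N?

6

Hydrogens are implicit in SMILES; fill each atom to its normal valence:
  3 × C (aromatic): 1 H each → 3
  3 × C (aromatic): no H
  1 × C: no H
  1 × F: no H
  1 × N: 2 H
  1 × N: 1 H
  1 × N: no H
  Total hydrogens = 6.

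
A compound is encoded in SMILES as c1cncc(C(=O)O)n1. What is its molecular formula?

C5H4N2O2

Heavy atoms from the SMILES: 5 C, 2 N, 2 O.
Implicit hydrogens by atom environment:
  3 × C (aromatic): 1 H each → 3
  2 × N (aromatic): no H
  1 × C (aromatic): no H
  1 × C: no H
  1 × O: 1 H
  1 × O: no H
  Total hydrogens = 4.
Molecular formula: C5H4N2O2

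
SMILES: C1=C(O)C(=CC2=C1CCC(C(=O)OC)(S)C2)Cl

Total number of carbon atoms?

12

The symbol for carbon appears 12 times in the SMILES. (Cl is a single chlorine, not C + l.)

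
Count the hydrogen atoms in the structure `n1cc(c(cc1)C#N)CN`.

7

Hydrogens are implicit in SMILES; fill each atom to its normal valence:
  3 × C (aromatic): 1 H each → 3
  2 × C (aromatic): no H
  1 × C: 2 H
  1 × C: no H
  1 × N: 2 H
  1 × N (aromatic): no H
  1 × N: no H
  Total hydrogens = 7.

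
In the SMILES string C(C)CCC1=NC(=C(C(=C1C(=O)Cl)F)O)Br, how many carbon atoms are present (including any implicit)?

10

The symbol for carbon appears 10 times in the SMILES. (Cl is a single chlorine, not C + l.)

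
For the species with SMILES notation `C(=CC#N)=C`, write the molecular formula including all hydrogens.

Heavy atoms from the SMILES: 4 C, 1 N.
Implicit hydrogens by atom environment:
  2 × C: no H
  1 × C: 2 H
  1 × C: 1 H
  1 × N: no H
  Total hydrogens = 3.
Molecular formula: C4H3N

C4H3N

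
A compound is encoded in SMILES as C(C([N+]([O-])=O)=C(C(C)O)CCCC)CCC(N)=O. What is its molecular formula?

Heavy atoms from the SMILES: 12 C, 2 N, 4 O.
Implicit hydrogens by atom environment:
  6 × C: 2 H each → 12
  3 × C: no H
  2 × C: 3 H each → 6
  2 × O: no H
  1 × C: 1 H
  1 × N: 2 H
  1 × N (charge +1): no H
  1 × O: 1 H
  1 × O (charge -1): no H
  Total hydrogens = 22.
Molecular formula: C12H22N2O4

C12H22N2O4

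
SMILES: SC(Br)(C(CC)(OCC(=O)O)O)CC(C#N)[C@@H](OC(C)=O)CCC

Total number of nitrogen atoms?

1

The symbol for nitrogen appears 1 time in the SMILES.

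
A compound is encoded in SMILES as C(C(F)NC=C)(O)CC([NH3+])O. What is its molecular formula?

C6H14FN2O2+

Heavy atoms from the SMILES: 6 C, 1 F, 2 N, 2 O.
Implicit hydrogens by atom environment:
  4 × C: 1 H each → 4
  2 × C: 2 H each → 4
  2 × O: 1 H each → 2
  1 × F: no H
  1 × N (charge +1): 3 H
  1 × N: 1 H
  Total hydrogens = 14.
Net charge +1.
Molecular formula: C6H14FN2O2+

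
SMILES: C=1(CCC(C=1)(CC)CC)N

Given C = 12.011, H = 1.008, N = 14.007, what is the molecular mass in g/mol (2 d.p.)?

139.24

Molecular formula: C9H17N.
M = 9×12.011 + 17×1.008 + 1×14.007 = 139.24 g/mol.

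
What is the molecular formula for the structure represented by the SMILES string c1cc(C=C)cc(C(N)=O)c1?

Heavy atoms from the SMILES: 9 C, 1 N, 1 O.
Implicit hydrogens by atom environment:
  4 × C (aromatic): 1 H each → 4
  2 × C (aromatic): no H
  1 × C: 2 H
  1 × C: 1 H
  1 × C: no H
  1 × N: 2 H
  1 × O: no H
  Total hydrogens = 9.
Molecular formula: C9H9NO

C9H9NO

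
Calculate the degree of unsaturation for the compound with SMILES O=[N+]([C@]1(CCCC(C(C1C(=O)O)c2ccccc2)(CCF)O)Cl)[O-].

Molecular formula from the SMILES: C16H19ClFNO5.
DoU = (2C + 2 + N − H − X)/2 = (2·16 + 2 + 1 − 19 − 2)/2 = 14/2 = 7.
(Structurally: 2 ring(s) + 5 π bond(s) = 7.)

7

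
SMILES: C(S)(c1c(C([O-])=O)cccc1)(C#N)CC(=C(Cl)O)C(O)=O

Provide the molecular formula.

Heavy atoms from the SMILES: 13 C, 1 Cl, 1 N, 5 O, 1 S.
Implicit hydrogens by atom environment:
  6 × C: no H
  4 × C (aromatic): 1 H each → 4
  2 × C (aromatic): no H
  2 × O: 1 H each → 2
  2 × O: no H
  1 × C: 2 H
  1 × Cl: no H
  1 × N: no H
  1 × O (charge -1): no H
  1 × S: 1 H
  Total hydrogens = 9.
Net charge -1.
Molecular formula: C13H9ClNO5S-

C13H9ClNO5S-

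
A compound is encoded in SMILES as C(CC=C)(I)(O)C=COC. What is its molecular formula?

Heavy atoms from the SMILES: 7 C, 1 I, 2 O.
Implicit hydrogens by atom environment:
  3 × C: 1 H each → 3
  2 × C: 2 H each → 4
  1 × C: 3 H
  1 × C: no H
  1 × I: no H
  1 × O: 1 H
  1 × O: no H
  Total hydrogens = 11.
Molecular formula: C7H11IO2

C7H11IO2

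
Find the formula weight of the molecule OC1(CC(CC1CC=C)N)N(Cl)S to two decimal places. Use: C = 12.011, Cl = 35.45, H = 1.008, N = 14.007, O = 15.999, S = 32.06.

Molecular formula: C8H15ClN2OS.
M = 8×12.011 + 1×35.45 + 15×1.008 + 2×14.007 + 1×15.999 + 1×32.06 = 222.73 g/mol.

222.73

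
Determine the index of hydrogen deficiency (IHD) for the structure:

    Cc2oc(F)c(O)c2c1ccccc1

Molecular formula from the SMILES: C11H9FO2.
DoU = (2C + 2 + N − H − X)/2 = (2·11 + 2 + 0 − 9 − 1)/2 = 14/2 = 7.
(Structurally: 2 ring(s) + 5 π bond(s) = 7.)

7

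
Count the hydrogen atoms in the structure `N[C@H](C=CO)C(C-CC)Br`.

Hydrogens are implicit in SMILES; fill each atom to its normal valence:
  4 × C: 1 H each → 4
  2 × C: 2 H each → 4
  1 × Br: no H
  1 × C: 3 H
  1 × N: 2 H
  1 × O: 1 H
  Total hydrogens = 14.

14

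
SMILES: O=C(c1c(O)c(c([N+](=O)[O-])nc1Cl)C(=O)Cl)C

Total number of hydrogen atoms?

Hydrogens are implicit in SMILES; fill each atom to its normal valence:
  5 × C (aromatic): no H
  3 × O: no H
  2 × C: no H
  2 × Cl: no H
  1 × C: 3 H
  1 × N (aromatic): no H
  1 × N (charge +1): no H
  1 × O: 1 H
  1 × O (charge -1): no H
  Total hydrogens = 4.

4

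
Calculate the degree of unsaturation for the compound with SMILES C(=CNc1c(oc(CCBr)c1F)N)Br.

4

Molecular formula from the SMILES: C8H9Br2FN2O.
DoU = (2C + 2 + N − H − X)/2 = (2·8 + 2 + 2 − 9 − 3)/2 = 8/2 = 4.
(Structurally: 1 ring(s) + 3 π bond(s) = 4.)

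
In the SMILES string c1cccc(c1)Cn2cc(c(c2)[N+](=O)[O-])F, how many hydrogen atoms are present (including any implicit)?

Hydrogens are implicit in SMILES; fill each atom to its normal valence:
  7 × C (aromatic): 1 H each → 7
  3 × C (aromatic): no H
  1 × C: 2 H
  1 × F: no H
  1 × N (aromatic): no H
  1 × N (charge +1): no H
  1 × O: no H
  1 × O (charge -1): no H
  Total hydrogens = 9.

9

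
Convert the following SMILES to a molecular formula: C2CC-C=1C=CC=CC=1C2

Heavy atoms from the SMILES: 10 C.
Implicit hydrogens by atom environment:
  4 × C: 2 H each → 8
  4 × C (aromatic): 1 H each → 4
  2 × C (aromatic): no H
  Total hydrogens = 12.
Molecular formula: C10H12

C10H12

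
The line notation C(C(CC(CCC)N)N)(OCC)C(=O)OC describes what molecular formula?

C11H24N2O3

Heavy atoms from the SMILES: 11 C, 2 N, 3 O.
Implicit hydrogens by atom environment:
  4 × C: 2 H each → 8
  3 × C: 3 H each → 9
  3 × C: 1 H each → 3
  3 × O: no H
  2 × N: 2 H each → 4
  1 × C: no H
  Total hydrogens = 24.
Molecular formula: C11H24N2O3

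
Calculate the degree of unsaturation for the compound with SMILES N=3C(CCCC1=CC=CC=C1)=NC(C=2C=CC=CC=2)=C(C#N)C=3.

Molecular formula from the SMILES: C20H17N3.
DoU = (2C + 2 + N − H − X)/2 = (2·20 + 2 + 3 − 17 − 0)/2 = 28/2 = 14.
(Structurally: 3 ring(s) + 11 π bond(s) = 14.)

14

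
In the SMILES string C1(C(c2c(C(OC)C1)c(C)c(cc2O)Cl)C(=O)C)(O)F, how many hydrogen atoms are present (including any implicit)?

16

Hydrogens are implicit in SMILES; fill each atom to its normal valence:
  5 × C (aromatic): no H
  3 × C: 3 H each → 9
  2 × C: 1 H each → 2
  2 × C: no H
  2 × O: 1 H each → 2
  2 × O: no H
  1 × C: 2 H
  1 × C (aromatic): 1 H
  1 × Cl: no H
  1 × F: no H
  Total hydrogens = 16.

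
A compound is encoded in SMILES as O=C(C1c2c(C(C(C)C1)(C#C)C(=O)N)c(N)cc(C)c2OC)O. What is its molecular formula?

Heavy atoms from the SMILES: 17 C, 2 N, 4 O.
Implicit hydrogens by atom environment:
  5 × C (aromatic): no H
  4 × C: no H
  3 × C: 3 H each → 9
  3 × C: 1 H each → 3
  3 × O: no H
  2 × N: 2 H each → 4
  1 × C: 2 H
  1 × C (aromatic): 1 H
  1 × O: 1 H
  Total hydrogens = 20.
Molecular formula: C17H20N2O4

C17H20N2O4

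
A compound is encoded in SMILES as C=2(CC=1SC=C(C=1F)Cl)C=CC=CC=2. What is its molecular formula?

Heavy atoms from the SMILES: 11 C, 1 Cl, 1 F, 1 S.
Implicit hydrogens by atom environment:
  6 × C (aromatic): 1 H each → 6
  4 × C (aromatic): no H
  1 × C: 2 H
  1 × Cl: no H
  1 × F: no H
  1 × S (aromatic): no H
  Total hydrogens = 8.
Molecular formula: C11H8ClFS

C11H8ClFS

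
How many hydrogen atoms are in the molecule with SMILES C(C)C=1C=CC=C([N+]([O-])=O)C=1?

Hydrogens are implicit in SMILES; fill each atom to its normal valence:
  4 × C (aromatic): 1 H each → 4
  2 × C (aromatic): no H
  1 × C: 3 H
  1 × C: 2 H
  1 × N (charge +1): no H
  1 × O: no H
  1 × O (charge -1): no H
  Total hydrogens = 9.

9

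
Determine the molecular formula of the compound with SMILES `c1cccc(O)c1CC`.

C8H10O

Heavy atoms from the SMILES: 8 C, 1 O.
Implicit hydrogens by atom environment:
  4 × C (aromatic): 1 H each → 4
  2 × C (aromatic): no H
  1 × C: 3 H
  1 × C: 2 H
  1 × O: 1 H
  Total hydrogens = 10.
Molecular formula: C8H10O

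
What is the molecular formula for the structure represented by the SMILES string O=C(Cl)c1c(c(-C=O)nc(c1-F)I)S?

C7H2ClFINO2S

Heavy atoms from the SMILES: 7 C, 1 Cl, 1 F, 1 I, 1 N, 2 O, 1 S.
Implicit hydrogens by atom environment:
  5 × C (aromatic): no H
  2 × O: no H
  1 × C: 1 H
  1 × C: no H
  1 × Cl: no H
  1 × F: no H
  1 × I: no H
  1 × N (aromatic): no H
  1 × S: 1 H
  Total hydrogens = 2.
Molecular formula: C7H2ClFINO2S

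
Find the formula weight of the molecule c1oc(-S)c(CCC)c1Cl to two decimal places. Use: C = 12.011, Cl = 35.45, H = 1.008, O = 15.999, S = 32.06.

Molecular formula: C7H9ClOS.
M = 7×12.011 + 1×35.45 + 9×1.008 + 1×15.999 + 1×32.06 = 176.66 g/mol.

176.66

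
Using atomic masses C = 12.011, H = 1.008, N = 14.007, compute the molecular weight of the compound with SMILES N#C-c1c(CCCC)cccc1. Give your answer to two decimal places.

Molecular formula: C11H13N.
M = 11×12.011 + 13×1.008 + 1×14.007 = 159.23 g/mol.

159.23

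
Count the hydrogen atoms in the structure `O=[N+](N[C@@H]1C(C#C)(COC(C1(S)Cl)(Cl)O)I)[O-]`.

Hydrogens are implicit in SMILES; fill each atom to its normal valence:
  4 × C: no H
  2 × C: 1 H each → 2
  2 × Cl: no H
  2 × O: no H
  1 × C: 2 H
  1 × I: no H
  1 × N: 1 H
  1 × N (charge +1): no H
  1 × O: 1 H
  1 × O (charge -1): no H
  1 × S: 1 H
  Total hydrogens = 7.

7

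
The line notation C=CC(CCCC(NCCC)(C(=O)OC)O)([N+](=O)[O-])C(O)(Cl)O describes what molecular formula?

Heavy atoms from the SMILES: 13 C, 1 Cl, 2 N, 7 O.
Implicit hydrogens by atom environment:
  6 × C: 2 H each → 12
  4 × C: no H
  3 × O: 1 H each → 3
  3 × O: no H
  2 × C: 3 H each → 6
  1 × C: 1 H
  1 × Cl: no H
  1 × N: 1 H
  1 × N (charge +1): no H
  1 × O (charge -1): no H
  Total hydrogens = 23.
Molecular formula: C13H23ClN2O7

C13H23ClN2O7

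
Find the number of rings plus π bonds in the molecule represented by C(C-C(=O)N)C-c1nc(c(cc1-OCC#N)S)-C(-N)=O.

8

Molecular formula from the SMILES: C12H14N4O3S.
DoU = (2C + 2 + N − H − X)/2 = (2·12 + 2 + 4 − 14 − 0)/2 = 16/2 = 8.
(Structurally: 1 ring(s) + 7 π bond(s) = 8.)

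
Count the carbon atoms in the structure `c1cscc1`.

The symbol for carbon appears 4 times in the SMILES. Lowercase c denotes aromatic carbon and counts toward C.

4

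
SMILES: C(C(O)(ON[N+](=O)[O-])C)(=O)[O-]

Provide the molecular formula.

C3H5N2O6-

Heavy atoms from the SMILES: 3 C, 2 N, 6 O.
Implicit hydrogens by atom environment:
  3 × O: no H
  2 × C: no H
  2 × O (charge -1): no H
  1 × C: 3 H
  1 × N: 1 H
  1 × N (charge +1): no H
  1 × O: 1 H
  Total hydrogens = 5.
Net charge -1.
Molecular formula: C3H5N2O6-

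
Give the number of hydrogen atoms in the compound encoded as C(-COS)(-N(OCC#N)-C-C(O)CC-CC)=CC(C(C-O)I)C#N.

Hydrogens are implicit in SMILES; fill each atom to its normal valence:
  7 × C: 2 H each → 14
  4 × C: 1 H each → 4
  3 × C: no H
  3 × N: no H
  2 × O: 1 H each → 2
  2 × O: no H
  1 × C: 3 H
  1 × I: no H
  1 × S: 1 H
  Total hydrogens = 24.

24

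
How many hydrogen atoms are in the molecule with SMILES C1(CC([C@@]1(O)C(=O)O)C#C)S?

Hydrogens are implicit in SMILES; fill each atom to its normal valence:
  3 × C: 1 H each → 3
  3 × C: no H
  2 × O: 1 H each → 2
  1 × C: 2 H
  1 × O: no H
  1 × S: 1 H
  Total hydrogens = 8.

8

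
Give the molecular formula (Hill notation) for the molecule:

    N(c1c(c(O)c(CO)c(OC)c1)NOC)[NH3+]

Heavy atoms from the SMILES: 9 C, 3 N, 4 O.
Implicit hydrogens by atom environment:
  5 × C (aromatic): no H
  2 × C: 3 H each → 6
  2 × N: 1 H each → 2
  2 × O: 1 H each → 2
  2 × O: no H
  1 × C: 2 H
  1 × C (aromatic): 1 H
  1 × N (charge +1): 3 H
  Total hydrogens = 16.
Net charge +1.
Molecular formula: C9H16N3O4+

C9H16N3O4+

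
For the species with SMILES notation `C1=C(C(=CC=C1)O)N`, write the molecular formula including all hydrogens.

C6H7NO

Heavy atoms from the SMILES: 6 C, 1 N, 1 O.
Implicit hydrogens by atom environment:
  4 × C (aromatic): 1 H each → 4
  2 × C (aromatic): no H
  1 × N: 2 H
  1 × O: 1 H
  Total hydrogens = 7.
Molecular formula: C6H7NO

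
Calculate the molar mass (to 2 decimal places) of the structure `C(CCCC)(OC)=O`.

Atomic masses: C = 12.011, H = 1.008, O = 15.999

116.16

Molecular formula: C6H12O2.
M = 6×12.011 + 12×1.008 + 2×15.999 = 116.16 g/mol.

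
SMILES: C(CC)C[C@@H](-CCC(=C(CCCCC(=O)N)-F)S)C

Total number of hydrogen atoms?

28

Hydrogens are implicit in SMILES; fill each atom to its normal valence:
  9 × C: 2 H each → 18
  3 × C: no H
  2 × C: 3 H each → 6
  1 × C: 1 H
  1 × F: no H
  1 × N: 2 H
  1 × O: no H
  1 × S: 1 H
  Total hydrogens = 28.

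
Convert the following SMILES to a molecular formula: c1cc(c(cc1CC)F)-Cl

Heavy atoms from the SMILES: 8 C, 1 Cl, 1 F.
Implicit hydrogens by atom environment:
  3 × C (aromatic): 1 H each → 3
  3 × C (aromatic): no H
  1 × C: 3 H
  1 × C: 2 H
  1 × Cl: no H
  1 × F: no H
  Total hydrogens = 8.
Molecular formula: C8H8ClF

C8H8ClF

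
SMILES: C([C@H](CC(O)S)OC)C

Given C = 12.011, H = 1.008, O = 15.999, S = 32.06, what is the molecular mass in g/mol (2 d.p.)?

Molecular formula: C6H14O2S.
M = 6×12.011 + 14×1.008 + 2×15.999 + 1×32.06 = 150.24 g/mol.

150.24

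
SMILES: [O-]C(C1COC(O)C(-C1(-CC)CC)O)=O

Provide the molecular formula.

C10H17O5-

Heavy atoms from the SMILES: 10 C, 5 O.
Implicit hydrogens by atom environment:
  3 × C: 2 H each → 6
  3 × C: 1 H each → 3
  2 × C: 3 H each → 6
  2 × C: no H
  2 × O: 1 H each → 2
  2 × O: no H
  1 × O (charge -1): no H
  Total hydrogens = 17.
Net charge -1.
Molecular formula: C10H17O5-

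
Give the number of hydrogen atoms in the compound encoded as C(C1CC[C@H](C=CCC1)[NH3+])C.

Hydrogens are implicit in SMILES; fill each atom to its normal valence:
  5 × C: 2 H each → 10
  4 × C: 1 H each → 4
  1 × C: 3 H
  1 × N (charge +1): 3 H
  Total hydrogens = 20.

20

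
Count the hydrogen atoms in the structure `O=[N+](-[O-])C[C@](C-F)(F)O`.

5

Hydrogens are implicit in SMILES; fill each atom to its normal valence:
  2 × C: 2 H each → 4
  2 × F: no H
  1 × C: no H
  1 × N (charge +1): no H
  1 × O: 1 H
  1 × O: no H
  1 × O (charge -1): no H
  Total hydrogens = 5.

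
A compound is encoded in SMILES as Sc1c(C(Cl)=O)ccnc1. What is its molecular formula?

Heavy atoms from the SMILES: 6 C, 1 Cl, 1 N, 1 O, 1 S.
Implicit hydrogens by atom environment:
  3 × C (aromatic): 1 H each → 3
  2 × C (aromatic): no H
  1 × C: no H
  1 × Cl: no H
  1 × N (aromatic): no H
  1 × O: no H
  1 × S: 1 H
  Total hydrogens = 4.
Molecular formula: C6H4ClNOS

C6H4ClNOS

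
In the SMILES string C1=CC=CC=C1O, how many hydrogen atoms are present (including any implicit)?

6

Hydrogens are implicit in SMILES; fill each atom to its normal valence:
  5 × C (aromatic): 1 H each → 5
  1 × C (aromatic): no H
  1 × O: 1 H
  Total hydrogens = 6.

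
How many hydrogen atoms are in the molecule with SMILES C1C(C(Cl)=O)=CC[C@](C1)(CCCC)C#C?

Hydrogens are implicit in SMILES; fill each atom to its normal valence:
  6 × C: 2 H each → 12
  4 × C: no H
  2 × C: 1 H each → 2
  1 × C: 3 H
  1 × Cl: no H
  1 × O: no H
  Total hydrogens = 17.

17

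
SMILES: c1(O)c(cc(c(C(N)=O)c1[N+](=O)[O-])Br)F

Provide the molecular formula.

C7H4BrFN2O4

Heavy atoms from the SMILES: 1 Br, 7 C, 1 F, 2 N, 4 O.
Implicit hydrogens by atom environment:
  5 × C (aromatic): no H
  2 × O: no H
  1 × Br: no H
  1 × C (aromatic): 1 H
  1 × C: no H
  1 × F: no H
  1 × N: 2 H
  1 × N (charge +1): no H
  1 × O: 1 H
  1 × O (charge -1): no H
  Total hydrogens = 4.
Molecular formula: C7H4BrFN2O4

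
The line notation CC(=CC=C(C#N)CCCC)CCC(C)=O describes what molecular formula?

C14H21NO

Heavy atoms from the SMILES: 14 C, 1 N, 1 O.
Implicit hydrogens by atom environment:
  5 × C: 2 H each → 10
  4 × C: no H
  3 × C: 3 H each → 9
  2 × C: 1 H each → 2
  1 × N: no H
  1 × O: no H
  Total hydrogens = 21.
Molecular formula: C14H21NO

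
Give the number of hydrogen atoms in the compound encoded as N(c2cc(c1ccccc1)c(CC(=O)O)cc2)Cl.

Hydrogens are implicit in SMILES; fill each atom to its normal valence:
  8 × C (aromatic): 1 H each → 8
  4 × C (aromatic): no H
  1 × C: 2 H
  1 × C: no H
  1 × Cl: no H
  1 × N: 1 H
  1 × O: 1 H
  1 × O: no H
  Total hydrogens = 12.

12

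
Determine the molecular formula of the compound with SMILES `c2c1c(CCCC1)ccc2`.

Heavy atoms from the SMILES: 10 C.
Implicit hydrogens by atom environment:
  4 × C: 2 H each → 8
  4 × C (aromatic): 1 H each → 4
  2 × C (aromatic): no H
  Total hydrogens = 12.
Molecular formula: C10H12

C10H12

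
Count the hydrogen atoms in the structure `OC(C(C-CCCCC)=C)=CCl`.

Hydrogens are implicit in SMILES; fill each atom to its normal valence:
  6 × C: 2 H each → 12
  2 × C: no H
  1 × C: 3 H
  1 × C: 1 H
  1 × Cl: no H
  1 × O: 1 H
  Total hydrogens = 17.

17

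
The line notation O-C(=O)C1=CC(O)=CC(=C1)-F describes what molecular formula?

C7H5FO3

Heavy atoms from the SMILES: 7 C, 1 F, 3 O.
Implicit hydrogens by atom environment:
  3 × C (aromatic): 1 H each → 3
  3 × C (aromatic): no H
  2 × O: 1 H each → 2
  1 × C: no H
  1 × F: no H
  1 × O: no H
  Total hydrogens = 5.
Molecular formula: C7H5FO3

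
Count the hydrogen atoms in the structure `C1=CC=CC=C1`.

Hydrogens are implicit in SMILES; fill each atom to its normal valence:
  6 × C (aromatic): 1 H each → 6
  Total hydrogens = 6.

6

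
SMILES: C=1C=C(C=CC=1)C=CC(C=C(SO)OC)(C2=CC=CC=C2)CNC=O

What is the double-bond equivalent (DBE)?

11

Molecular formula from the SMILES: C20H21NO3S.
DoU = (2C + 2 + N − H − X)/2 = (2·20 + 2 + 1 − 21 − 0)/2 = 22/2 = 11.
(Structurally: 2 ring(s) + 9 π bond(s) = 11.)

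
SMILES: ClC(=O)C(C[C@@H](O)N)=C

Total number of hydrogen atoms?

8

Hydrogens are implicit in SMILES; fill each atom to its normal valence:
  2 × C: 2 H each → 4
  2 × C: no H
  1 × C: 1 H
  1 × Cl: no H
  1 × N: 2 H
  1 × O: 1 H
  1 × O: no H
  Total hydrogens = 8.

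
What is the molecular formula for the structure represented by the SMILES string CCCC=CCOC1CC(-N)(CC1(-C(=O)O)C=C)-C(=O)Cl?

C15H22ClNO4

Heavy atoms from the SMILES: 15 C, 1 Cl, 1 N, 4 O.
Implicit hydrogens by atom environment:
  6 × C: 2 H each → 12
  4 × C: 1 H each → 4
  4 × C: no H
  3 × O: no H
  1 × C: 3 H
  1 × Cl: no H
  1 × N: 2 H
  1 × O: 1 H
  Total hydrogens = 22.
Molecular formula: C15H22ClNO4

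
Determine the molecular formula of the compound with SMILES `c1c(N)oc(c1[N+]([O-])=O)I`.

Heavy atoms from the SMILES: 4 C, 1 I, 2 N, 3 O.
Implicit hydrogens by atom environment:
  3 × C (aromatic): no H
  1 × C (aromatic): 1 H
  1 × I: no H
  1 × N: 2 H
  1 × N (charge +1): no H
  1 × O (aromatic): no H
  1 × O: no H
  1 × O (charge -1): no H
  Total hydrogens = 3.
Molecular formula: C4H3IN2O3

C4H3IN2O3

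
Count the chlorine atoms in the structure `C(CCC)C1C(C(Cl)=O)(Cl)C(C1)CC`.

2

The symbol for chlorine appears 2 times in the SMILES.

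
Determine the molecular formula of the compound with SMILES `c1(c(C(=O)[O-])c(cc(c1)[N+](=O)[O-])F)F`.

Heavy atoms from the SMILES: 7 C, 2 F, 1 N, 4 O.
Implicit hydrogens by atom environment:
  4 × C (aromatic): no H
  2 × C (aromatic): 1 H each → 2
  2 × F: no H
  2 × O: no H
  2 × O (charge -1): no H
  1 × C: no H
  1 × N (charge +1): no H
  Total hydrogens = 2.
Net charge -1.
Molecular formula: C7H2F2NO4-

C7H2F2NO4-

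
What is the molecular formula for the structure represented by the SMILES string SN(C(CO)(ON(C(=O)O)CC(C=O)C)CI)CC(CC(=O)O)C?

C13H23IN2O7S

Heavy atoms from the SMILES: 13 C, 1 I, 2 N, 7 O, 1 S.
Implicit hydrogens by atom environment:
  5 × C: 2 H each → 10
  4 × O: no H
  3 × C: 1 H each → 3
  3 × C: no H
  3 × O: 1 H each → 3
  2 × C: 3 H each → 6
  2 × N: no H
  1 × I: no H
  1 × S: 1 H
  Total hydrogens = 23.
Molecular formula: C13H23IN2O7S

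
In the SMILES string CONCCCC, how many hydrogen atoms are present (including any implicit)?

Hydrogens are implicit in SMILES; fill each atom to its normal valence:
  3 × C: 2 H each → 6
  2 × C: 3 H each → 6
  1 × N: 1 H
  1 × O: no H
  Total hydrogens = 13.

13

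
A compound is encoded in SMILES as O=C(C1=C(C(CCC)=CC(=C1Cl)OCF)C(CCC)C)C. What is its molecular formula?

Heavy atoms from the SMILES: 17 C, 1 Cl, 1 F, 2 O.
Implicit hydrogens by atom environment:
  5 × C: 2 H each → 10
  5 × C (aromatic): no H
  4 × C: 3 H each → 12
  2 × O: no H
  1 × C (aromatic): 1 H
  1 × C: 1 H
  1 × C: no H
  1 × Cl: no H
  1 × F: no H
  Total hydrogens = 24.
Molecular formula: C17H24ClFO2

C17H24ClFO2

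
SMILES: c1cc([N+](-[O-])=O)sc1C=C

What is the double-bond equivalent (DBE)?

Molecular formula from the SMILES: C6H5NO2S.
DoU = (2C + 2 + N − H − X)/2 = (2·6 + 2 + 1 − 5 − 0)/2 = 10/2 = 5.
(Structurally: 1 ring(s) + 4 π bond(s) = 5.)

5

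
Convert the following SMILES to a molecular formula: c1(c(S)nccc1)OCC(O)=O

Heavy atoms from the SMILES: 7 C, 1 N, 3 O, 1 S.
Implicit hydrogens by atom environment:
  3 × C (aromatic): 1 H each → 3
  2 × C (aromatic): no H
  2 × O: no H
  1 × C: 2 H
  1 × C: no H
  1 × N (aromatic): no H
  1 × O: 1 H
  1 × S: 1 H
  Total hydrogens = 7.
Molecular formula: C7H7NO3S

C7H7NO3S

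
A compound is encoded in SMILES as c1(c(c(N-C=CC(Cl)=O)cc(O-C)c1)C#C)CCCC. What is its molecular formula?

C16H18ClNO2

Heavy atoms from the SMILES: 16 C, 1 Cl, 1 N, 2 O.
Implicit hydrogens by atom environment:
  4 × C (aromatic): no H
  3 × C: 2 H each → 6
  3 × C: 1 H each → 3
  2 × C: 3 H each → 6
  2 × C (aromatic): 1 H each → 2
  2 × C: no H
  2 × O: no H
  1 × Cl: no H
  1 × N: 1 H
  Total hydrogens = 18.
Molecular formula: C16H18ClNO2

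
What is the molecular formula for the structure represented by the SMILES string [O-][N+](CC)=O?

Heavy atoms from the SMILES: 2 C, 1 N, 2 O.
Implicit hydrogens by atom environment:
  1 × C: 3 H
  1 × C: 2 H
  1 × N (charge +1): no H
  1 × O: no H
  1 × O (charge -1): no H
  Total hydrogens = 5.
Molecular formula: C2H5NO2

C2H5NO2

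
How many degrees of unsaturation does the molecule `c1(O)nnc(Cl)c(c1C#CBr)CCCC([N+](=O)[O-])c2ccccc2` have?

Molecular formula from the SMILES: C16H13BrClN3O3.
DoU = (2C + 2 + N − H − X)/2 = (2·16 + 2 + 3 − 13 − 2)/2 = 22/2 = 11.
(Structurally: 2 ring(s) + 9 π bond(s) = 11.)

11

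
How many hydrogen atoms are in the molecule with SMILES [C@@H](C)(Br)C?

7

Hydrogens are implicit in SMILES; fill each atom to its normal valence:
  2 × C: 3 H each → 6
  1 × Br: no H
  1 × C: 1 H
  Total hydrogens = 7.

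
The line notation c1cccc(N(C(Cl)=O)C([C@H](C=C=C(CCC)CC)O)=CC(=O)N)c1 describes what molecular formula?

C19H23ClN2O3

Heavy atoms from the SMILES: 19 C, 1 Cl, 2 N, 3 O.
Implicit hydrogens by atom environment:
  5 × C (aromatic): 1 H each → 5
  5 × C: no H
  3 × C: 2 H each → 6
  3 × C: 1 H each → 3
  2 × C: 3 H each → 6
  2 × O: no H
  1 × C (aromatic): no H
  1 × Cl: no H
  1 × N: 2 H
  1 × N: no H
  1 × O: 1 H
  Total hydrogens = 23.
Molecular formula: C19H23ClN2O3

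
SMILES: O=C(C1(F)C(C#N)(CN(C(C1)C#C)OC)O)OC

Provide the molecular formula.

Heavy atoms from the SMILES: 11 C, 1 F, 2 N, 4 O.
Implicit hydrogens by atom environment:
  5 × C: no H
  3 × O: no H
  2 × C: 3 H each → 6
  2 × C: 2 H each → 4
  2 × C: 1 H each → 2
  2 × N: no H
  1 × F: no H
  1 × O: 1 H
  Total hydrogens = 13.
Molecular formula: C11H13FN2O4

C11H13FN2O4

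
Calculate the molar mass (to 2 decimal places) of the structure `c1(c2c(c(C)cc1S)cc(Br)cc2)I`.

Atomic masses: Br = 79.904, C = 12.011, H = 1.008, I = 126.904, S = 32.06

Molecular formula: C11H8BrIS.
M = 1×79.904 + 11×12.011 + 8×1.008 + 1×126.904 + 1×32.06 = 379.05 g/mol.

379.05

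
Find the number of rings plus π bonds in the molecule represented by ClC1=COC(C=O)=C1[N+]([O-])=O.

5

Molecular formula from the SMILES: C5H2ClNO4.
DoU = (2C + 2 + N − H − X)/2 = (2·5 + 2 + 1 − 2 − 1)/2 = 10/2 = 5.
(Structurally: 1 ring(s) + 4 π bond(s) = 5.)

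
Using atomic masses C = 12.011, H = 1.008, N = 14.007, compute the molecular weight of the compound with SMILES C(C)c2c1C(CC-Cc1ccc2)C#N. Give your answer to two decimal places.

185.27

Molecular formula: C13H15N.
M = 13×12.011 + 15×1.008 + 1×14.007 = 185.27 g/mol.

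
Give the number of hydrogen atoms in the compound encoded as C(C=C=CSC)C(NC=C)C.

Hydrogens are implicit in SMILES; fill each atom to its normal valence:
  4 × C: 1 H each → 4
  2 × C: 3 H each → 6
  2 × C: 2 H each → 4
  1 × C: no H
  1 × N: 1 H
  1 × S: no H
  Total hydrogens = 15.

15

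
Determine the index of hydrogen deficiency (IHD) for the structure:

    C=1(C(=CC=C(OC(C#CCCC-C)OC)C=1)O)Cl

6

Molecular formula from the SMILES: C14H17ClO3.
DoU = (2C + 2 + N − H − X)/2 = (2·14 + 2 + 0 − 17 − 1)/2 = 12/2 = 6.
(Structurally: 1 ring(s) + 5 π bond(s) = 6.)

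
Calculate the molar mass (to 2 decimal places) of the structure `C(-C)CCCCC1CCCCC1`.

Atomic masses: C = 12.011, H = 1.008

Molecular formula: C12H24.
M = 12×12.011 + 24×1.008 = 168.32 g/mol.

168.32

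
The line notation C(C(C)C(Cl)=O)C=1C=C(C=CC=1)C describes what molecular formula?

C11H13ClO

Heavy atoms from the SMILES: 11 C, 1 Cl, 1 O.
Implicit hydrogens by atom environment:
  4 × C (aromatic): 1 H each → 4
  2 × C: 3 H each → 6
  2 × C (aromatic): no H
  1 × C: 2 H
  1 × C: 1 H
  1 × C: no H
  1 × Cl: no H
  1 × O: no H
  Total hydrogens = 13.
Molecular formula: C11H13ClO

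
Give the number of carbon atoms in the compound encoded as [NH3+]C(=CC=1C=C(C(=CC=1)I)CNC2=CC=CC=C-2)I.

15

The symbol for carbon appears 15 times in the SMILES.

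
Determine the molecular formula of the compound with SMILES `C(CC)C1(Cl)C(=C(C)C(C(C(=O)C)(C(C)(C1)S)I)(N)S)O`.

Heavy atoms from the SMILES: 14 C, 1 Cl, 1 I, 1 N, 2 O, 2 S.
Implicit hydrogens by atom environment:
  7 × C: no H
  4 × C: 3 H each → 12
  3 × C: 2 H each → 6
  2 × S: 1 H each → 2
  1 × Cl: no H
  1 × I: no H
  1 × N: 2 H
  1 × O: 1 H
  1 × O: no H
  Total hydrogens = 23.
Molecular formula: C14H23ClINO2S2

C14H23ClINO2S2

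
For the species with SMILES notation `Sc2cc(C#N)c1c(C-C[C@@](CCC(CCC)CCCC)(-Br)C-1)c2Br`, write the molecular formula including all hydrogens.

Heavy atoms from the SMILES: 2 Br, 21 C, 1 N, 1 S.
Implicit hydrogens by atom environment:
  10 × C: 2 H each → 20
  5 × C (aromatic): no H
  2 × Br: no H
  2 × C: 3 H each → 6
  2 × C: no H
  1 × C (aromatic): 1 H
  1 × C: 1 H
  1 × N: no H
  1 × S: 1 H
  Total hydrogens = 29.
Molecular formula: C21H29Br2NS

C21H29Br2NS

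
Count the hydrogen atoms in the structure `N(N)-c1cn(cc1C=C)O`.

Hydrogens are implicit in SMILES; fill each atom to its normal valence:
  2 × C (aromatic): 1 H each → 2
  2 × C (aromatic): no H
  1 × C: 2 H
  1 × C: 1 H
  1 × N: 2 H
  1 × N: 1 H
  1 × N (aromatic): no H
  1 × O: 1 H
  Total hydrogens = 9.

9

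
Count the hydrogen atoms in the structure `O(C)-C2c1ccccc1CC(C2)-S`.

14

Hydrogens are implicit in SMILES; fill each atom to its normal valence:
  4 × C (aromatic): 1 H each → 4
  2 × C: 2 H each → 4
  2 × C: 1 H each → 2
  2 × C (aromatic): no H
  1 × C: 3 H
  1 × O: no H
  1 × S: 1 H
  Total hydrogens = 14.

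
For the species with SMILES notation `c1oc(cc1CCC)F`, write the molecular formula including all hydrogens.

C7H9FO

Heavy atoms from the SMILES: 7 C, 1 F, 1 O.
Implicit hydrogens by atom environment:
  2 × C: 2 H each → 4
  2 × C (aromatic): 1 H each → 2
  2 × C (aromatic): no H
  1 × C: 3 H
  1 × F: no H
  1 × O (aromatic): no H
  Total hydrogens = 9.
Molecular formula: C7H9FO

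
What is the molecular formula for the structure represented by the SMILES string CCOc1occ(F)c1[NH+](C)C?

C8H13FNO2+

Heavy atoms from the SMILES: 8 C, 1 F, 1 N, 2 O.
Implicit hydrogens by atom environment:
  3 × C: 3 H each → 9
  3 × C (aromatic): no H
  1 × C: 2 H
  1 × C (aromatic): 1 H
  1 × F: no H
  1 × N (charge +1): 1 H
  1 × O (aromatic): no H
  1 × O: no H
  Total hydrogens = 13.
Net charge +1.
Molecular formula: C8H13FNO2+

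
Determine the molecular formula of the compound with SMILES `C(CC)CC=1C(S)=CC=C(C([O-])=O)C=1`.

C11H13O2S-

Heavy atoms from the SMILES: 11 C, 2 O, 1 S.
Implicit hydrogens by atom environment:
  3 × C: 2 H each → 6
  3 × C (aromatic): 1 H each → 3
  3 × C (aromatic): no H
  1 × C: 3 H
  1 × C: no H
  1 × O: no H
  1 × O (charge -1): no H
  1 × S: 1 H
  Total hydrogens = 13.
Net charge -1.
Molecular formula: C11H13O2S-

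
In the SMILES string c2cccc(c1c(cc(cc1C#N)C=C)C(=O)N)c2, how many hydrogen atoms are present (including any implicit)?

Hydrogens are implicit in SMILES; fill each atom to its normal valence:
  7 × C (aromatic): 1 H each → 7
  5 × C (aromatic): no H
  2 × C: no H
  1 × C: 2 H
  1 × C: 1 H
  1 × N: 2 H
  1 × N: no H
  1 × O: no H
  Total hydrogens = 12.

12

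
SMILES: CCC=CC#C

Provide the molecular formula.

C6H8

Heavy atoms from the SMILES: 6 C.
Implicit hydrogens by atom environment:
  3 × C: 1 H each → 3
  1 × C: 3 H
  1 × C: 2 H
  1 × C: no H
  Total hydrogens = 8.
Molecular formula: C6H8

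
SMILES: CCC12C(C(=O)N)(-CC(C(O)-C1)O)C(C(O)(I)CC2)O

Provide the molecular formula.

C13H22INO5

Heavy atoms from the SMILES: 13 C, 1 I, 1 N, 5 O.
Implicit hydrogens by atom environment:
  5 × C: 2 H each → 10
  4 × C: no H
  4 × O: 1 H each → 4
  3 × C: 1 H each → 3
  1 × C: 3 H
  1 × I: no H
  1 × N: 2 H
  1 × O: no H
  Total hydrogens = 22.
Molecular formula: C13H22INO5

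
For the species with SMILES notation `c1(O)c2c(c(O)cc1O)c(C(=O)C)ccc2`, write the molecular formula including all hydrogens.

C12H10O4

Heavy atoms from the SMILES: 12 C, 4 O.
Implicit hydrogens by atom environment:
  6 × C (aromatic): no H
  4 × C (aromatic): 1 H each → 4
  3 × O: 1 H each → 3
  1 × C: 3 H
  1 × C: no H
  1 × O: no H
  Total hydrogens = 10.
Molecular formula: C12H10O4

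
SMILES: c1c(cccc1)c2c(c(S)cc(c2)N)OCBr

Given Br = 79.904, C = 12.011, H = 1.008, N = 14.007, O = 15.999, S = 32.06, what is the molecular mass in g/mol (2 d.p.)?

Molecular formula: C13H12BrNOS.
M = 1×79.904 + 13×12.011 + 12×1.008 + 1×14.007 + 1×15.999 + 1×32.06 = 310.21 g/mol.

310.21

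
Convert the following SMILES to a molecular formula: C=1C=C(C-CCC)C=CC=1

Heavy atoms from the SMILES: 10 C.
Implicit hydrogens by atom environment:
  5 × C (aromatic): 1 H each → 5
  3 × C: 2 H each → 6
  1 × C: 3 H
  1 × C (aromatic): no H
  Total hydrogens = 14.
Molecular formula: C10H14

C10H14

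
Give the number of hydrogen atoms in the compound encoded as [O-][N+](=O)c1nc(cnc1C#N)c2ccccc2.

6

Hydrogens are implicit in SMILES; fill each atom to its normal valence:
  6 × C (aromatic): 1 H each → 6
  4 × C (aromatic): no H
  2 × N (aromatic): no H
  1 × C: no H
  1 × N: no H
  1 × N (charge +1): no H
  1 × O: no H
  1 × O (charge -1): no H
  Total hydrogens = 6.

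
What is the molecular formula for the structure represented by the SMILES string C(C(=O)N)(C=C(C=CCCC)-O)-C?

Heavy atoms from the SMILES: 10 C, 1 N, 2 O.
Implicit hydrogens by atom environment:
  4 × C: 1 H each → 4
  2 × C: 3 H each → 6
  2 × C: 2 H each → 4
  2 × C: no H
  1 × N: 2 H
  1 × O: 1 H
  1 × O: no H
  Total hydrogens = 17.
Molecular formula: C10H17NO2

C10H17NO2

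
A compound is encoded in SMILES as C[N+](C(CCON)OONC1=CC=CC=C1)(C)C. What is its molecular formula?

C12H22N3O3+

Heavy atoms from the SMILES: 12 C, 3 N, 3 O.
Implicit hydrogens by atom environment:
  5 × C (aromatic): 1 H each → 5
  3 × C: 3 H each → 9
  3 × O: no H
  2 × C: 2 H each → 4
  1 × C: 1 H
  1 × C (aromatic): no H
  1 × N: 2 H
  1 × N: 1 H
  1 × N (charge +1): no H
  Total hydrogens = 22.
Net charge +1.
Molecular formula: C12H22N3O3+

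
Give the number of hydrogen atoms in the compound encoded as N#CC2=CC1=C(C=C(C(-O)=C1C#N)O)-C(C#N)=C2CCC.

11

Hydrogens are implicit in SMILES; fill each atom to its normal valence:
  8 × C (aromatic): no H
  3 × C: no H
  3 × N: no H
  2 × C: 2 H each → 4
  2 × C (aromatic): 1 H each → 2
  2 × O: 1 H each → 2
  1 × C: 3 H
  Total hydrogens = 11.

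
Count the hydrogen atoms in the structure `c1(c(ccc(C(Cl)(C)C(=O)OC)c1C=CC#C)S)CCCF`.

Hydrogens are implicit in SMILES; fill each atom to its normal valence:
  4 × C (aromatic): no H
  3 × C: 2 H each → 6
  3 × C: 1 H each → 3
  3 × C: no H
  2 × C: 3 H each → 6
  2 × C (aromatic): 1 H each → 2
  2 × O: no H
  1 × Cl: no H
  1 × F: no H
  1 × S: 1 H
  Total hydrogens = 18.

18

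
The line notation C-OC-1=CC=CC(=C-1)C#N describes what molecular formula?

Heavy atoms from the SMILES: 8 C, 1 N, 1 O.
Implicit hydrogens by atom environment:
  4 × C (aromatic): 1 H each → 4
  2 × C (aromatic): no H
  1 × C: 3 H
  1 × C: no H
  1 × N: no H
  1 × O: no H
  Total hydrogens = 7.
Molecular formula: C8H7NO

C8H7NO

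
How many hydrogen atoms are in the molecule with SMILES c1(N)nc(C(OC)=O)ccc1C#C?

8

Hydrogens are implicit in SMILES; fill each atom to its normal valence:
  3 × C (aromatic): no H
  2 × C (aromatic): 1 H each → 2
  2 × C: no H
  2 × O: no H
  1 × C: 3 H
  1 × C: 1 H
  1 × N: 2 H
  1 × N (aromatic): no H
  Total hydrogens = 8.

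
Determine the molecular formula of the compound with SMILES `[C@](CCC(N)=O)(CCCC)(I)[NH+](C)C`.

C10H22IN2O+

Heavy atoms from the SMILES: 10 C, 1 I, 2 N, 1 O.
Implicit hydrogens by atom environment:
  5 × C: 2 H each → 10
  3 × C: 3 H each → 9
  2 × C: no H
  1 × I: no H
  1 × N: 2 H
  1 × N (charge +1): 1 H
  1 × O: no H
  Total hydrogens = 22.
Net charge +1.
Molecular formula: C10H22IN2O+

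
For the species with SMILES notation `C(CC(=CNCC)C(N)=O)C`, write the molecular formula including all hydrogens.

Heavy atoms from the SMILES: 8 C, 2 N, 1 O.
Implicit hydrogens by atom environment:
  3 × C: 2 H each → 6
  2 × C: 3 H each → 6
  2 × C: no H
  1 × C: 1 H
  1 × N: 2 H
  1 × N: 1 H
  1 × O: no H
  Total hydrogens = 16.
Molecular formula: C8H16N2O

C8H16N2O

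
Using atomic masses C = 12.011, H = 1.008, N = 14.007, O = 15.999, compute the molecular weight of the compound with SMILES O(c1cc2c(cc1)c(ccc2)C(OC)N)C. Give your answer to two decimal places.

Molecular formula: C13H15NO2.
M = 13×12.011 + 15×1.008 + 1×14.007 + 2×15.999 = 217.27 g/mol.

217.27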